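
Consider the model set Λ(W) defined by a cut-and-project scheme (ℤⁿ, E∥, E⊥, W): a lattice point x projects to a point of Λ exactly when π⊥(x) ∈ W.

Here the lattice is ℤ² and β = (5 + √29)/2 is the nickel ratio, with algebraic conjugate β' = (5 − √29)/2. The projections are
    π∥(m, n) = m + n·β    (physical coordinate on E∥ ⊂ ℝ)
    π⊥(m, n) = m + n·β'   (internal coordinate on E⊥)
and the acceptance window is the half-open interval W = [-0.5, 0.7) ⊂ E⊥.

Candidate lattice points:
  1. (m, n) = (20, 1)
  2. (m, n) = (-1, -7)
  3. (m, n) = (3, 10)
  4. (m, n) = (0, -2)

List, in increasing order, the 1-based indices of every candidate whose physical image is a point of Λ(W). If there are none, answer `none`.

2, 4

Compute β' = (5−√29)/2 = -0.1926, so π⊥(m,n) = m -0.1926·n.
[1] lift (20,1): star map gives 19.8074; window check -0.5 ≤ 19.8074 < 0.7 is false → out
[2] lift (-1,-7): star map gives 0.3481; window check -0.5 ≤ 0.3481 < 0.7 is true → IN Λ
[3] lift (3,10): star map gives 1.0742; window check -0.5 ≤ 1.0742 < 0.7 is false → out
[4] lift (0,-2): star map gives 0.3852; window check -0.5 ≤ 0.3852 < 0.7 is true → IN Λ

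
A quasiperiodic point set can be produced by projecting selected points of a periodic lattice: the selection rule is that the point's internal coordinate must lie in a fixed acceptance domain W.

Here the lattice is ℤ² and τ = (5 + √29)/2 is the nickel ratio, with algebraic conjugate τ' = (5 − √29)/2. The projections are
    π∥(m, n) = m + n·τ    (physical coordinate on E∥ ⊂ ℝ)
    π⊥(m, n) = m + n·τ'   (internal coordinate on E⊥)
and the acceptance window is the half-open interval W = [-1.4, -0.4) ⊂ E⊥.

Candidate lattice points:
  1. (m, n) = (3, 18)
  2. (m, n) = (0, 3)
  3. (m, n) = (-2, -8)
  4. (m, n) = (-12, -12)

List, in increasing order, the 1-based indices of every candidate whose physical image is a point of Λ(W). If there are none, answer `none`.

Compute τ' = (5−√29)/2 = -0.1926, so π⊥(m,n) = m -0.1926·n.
[1] lift (3,18): star map gives -0.4665; window check -1.4 ≤ -0.4665 < -0.4 is true → IN Λ
[2] lift (0,3): star map gives -0.5777; window check -1.4 ≤ -0.5777 < -0.4 is true → IN Λ
[3] lift (-2,-8): star map gives -0.4593; window check -1.4 ≤ -0.4593 < -0.4 is true → IN Λ
[4] lift (-12,-12): star map gives -9.6890; window check -1.4 ≤ -9.6890 < -0.4 is false → out

1, 2, 3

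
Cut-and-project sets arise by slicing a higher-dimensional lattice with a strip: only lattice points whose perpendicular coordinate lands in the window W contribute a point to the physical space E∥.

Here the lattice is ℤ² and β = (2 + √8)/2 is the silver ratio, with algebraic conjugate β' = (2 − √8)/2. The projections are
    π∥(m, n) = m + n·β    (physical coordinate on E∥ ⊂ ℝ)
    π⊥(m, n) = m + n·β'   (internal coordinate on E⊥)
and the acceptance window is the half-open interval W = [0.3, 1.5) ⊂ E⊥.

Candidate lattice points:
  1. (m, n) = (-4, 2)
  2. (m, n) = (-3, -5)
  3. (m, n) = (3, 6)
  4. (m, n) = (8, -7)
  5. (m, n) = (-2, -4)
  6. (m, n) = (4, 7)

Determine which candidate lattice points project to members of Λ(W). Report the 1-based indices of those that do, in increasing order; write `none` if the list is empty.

3, 6

β' = (2−√8)/2 ≈ -0.414214.
[1] lift (-4,2): star map gives -4.828427; window check 0.3 ≤ -4.828427 < 1.5 is false → out
[2] lift (-3,-5): star map gives -0.928932; window check 0.3 ≤ -0.928932 < 1.5 is false → out
[3] lift (3,6): star map gives 0.514719; window check 0.3 ≤ 0.514719 < 1.5 is true → IN Λ
[4] lift (8,-7): star map gives 10.899495; window check 0.3 ≤ 10.899495 < 1.5 is false → out
[5] lift (-2,-4): star map gives -0.343146; window check 0.3 ≤ -0.343146 < 1.5 is false → out
[6] lift (4,7): star map gives 1.100505; window check 0.3 ≤ 1.100505 < 1.5 is true → IN Λ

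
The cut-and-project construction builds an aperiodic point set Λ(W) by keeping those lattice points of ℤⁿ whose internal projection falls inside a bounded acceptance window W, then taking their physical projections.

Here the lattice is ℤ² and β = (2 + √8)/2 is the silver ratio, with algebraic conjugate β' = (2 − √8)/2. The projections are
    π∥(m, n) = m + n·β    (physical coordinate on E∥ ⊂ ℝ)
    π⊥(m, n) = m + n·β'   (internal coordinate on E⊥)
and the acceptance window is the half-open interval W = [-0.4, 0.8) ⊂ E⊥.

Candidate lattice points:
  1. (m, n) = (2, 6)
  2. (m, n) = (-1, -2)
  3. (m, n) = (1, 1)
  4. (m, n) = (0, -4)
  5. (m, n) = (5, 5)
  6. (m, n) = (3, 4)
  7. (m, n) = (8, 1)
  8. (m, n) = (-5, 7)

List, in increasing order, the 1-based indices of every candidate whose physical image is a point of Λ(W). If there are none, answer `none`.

β' = (2−√8)/2 ≈ -0.414214.
candidate 1: (m,n)=(2,6) → π∥ = 2+6·β ≈ 16.485281, π⊥ = 2+6·β' ≈ -0.485281 ∉ [-0.4, 0.8) ⇒ out
candidate 2: (m,n)=(-1,-2) → π∥ = -1-2·β ≈ -5.828427, π⊥ = -1-2·β' ≈ -0.171573 ∈ [-0.4, 0.8) ⇒ IN Λ
candidate 3: (m,n)=(1,1) → π∥ = 1+1·β ≈ 3.414214, π⊥ = 1+1·β' ≈ 0.585786 ∈ [-0.4, 0.8) ⇒ IN Λ
candidate 4: (m,n)=(0,-4) → π∥ = 0-4·β ≈ -9.656854, π⊥ = 0-4·β' ≈ 1.656854 ∉ [-0.4, 0.8) ⇒ out
candidate 5: (m,n)=(5,5) → π∥ = 5+5·β ≈ 17.071068, π⊥ = 5+5·β' ≈ 2.928932 ∉ [-0.4, 0.8) ⇒ out
candidate 6: (m,n)=(3,4) → π∥ = 3+4·β ≈ 12.656854, π⊥ = 3+4·β' ≈ 1.343146 ∉ [-0.4, 0.8) ⇒ out
candidate 7: (m,n)=(8,1) → π∥ = 8+1·β ≈ 10.414214, π⊥ = 8+1·β' ≈ 7.585786 ∉ [-0.4, 0.8) ⇒ out
candidate 8: (m,n)=(-5,7) → π∥ = -5+7·β ≈ 11.899495, π⊥ = -5+7·β' ≈ -7.899495 ∉ [-0.4, 0.8) ⇒ out

2, 3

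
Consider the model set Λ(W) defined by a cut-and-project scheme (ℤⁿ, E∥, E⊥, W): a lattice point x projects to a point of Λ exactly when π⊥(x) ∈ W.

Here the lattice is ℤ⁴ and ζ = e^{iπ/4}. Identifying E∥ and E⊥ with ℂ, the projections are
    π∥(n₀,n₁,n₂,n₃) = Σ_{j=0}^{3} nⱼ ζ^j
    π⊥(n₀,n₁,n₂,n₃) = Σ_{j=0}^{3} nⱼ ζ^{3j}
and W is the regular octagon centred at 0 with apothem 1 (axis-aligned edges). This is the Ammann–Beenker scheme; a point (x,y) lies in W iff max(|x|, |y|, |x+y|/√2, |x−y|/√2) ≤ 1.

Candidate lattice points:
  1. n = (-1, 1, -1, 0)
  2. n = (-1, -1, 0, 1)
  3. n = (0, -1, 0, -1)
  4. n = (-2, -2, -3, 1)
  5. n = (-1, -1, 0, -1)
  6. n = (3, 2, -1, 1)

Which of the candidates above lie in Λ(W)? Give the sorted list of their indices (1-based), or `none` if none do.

2

π⊥(n) = n₀ + n₁ζ³ + n₂ζ⁶ + n₃ζ⁹ where ζ = e^{iπ/4}.
candidate 1: n = (-1, 1, -1, 0) → π⊥ ≈ (-1.7071, +1.7071); max(|x|,|y|,|x±y|/√2) = 2.4142 > 1 ⇒ ∉ W
candidate 2: n = (-1, -1, 0, 1) → π⊥ ≈ (+0.4142, +0.0000); max(|x|,|y|,|x±y|/√2) = 0.4142 ≤ 1 ⇒ ∈ W
candidate 3: n = (0, -1, 0, -1) → π⊥ ≈ (+0.0000, -1.4142); max(|x|,|y|,|x±y|/√2) = 1.4142 > 1 ⇒ ∉ W
candidate 4: n = (-2, -2, -3, 1) → π⊥ ≈ (+0.1213, +2.2929); max(|x|,|y|,|x±y|/√2) = 2.2929 > 1 ⇒ ∉ W
candidate 5: n = (-1, -1, 0, -1) → π⊥ ≈ (-1.0000, -1.4142); max(|x|,|y|,|x±y|/√2) = 1.7071 > 1 ⇒ ∉ W
candidate 6: n = (3, 2, -1, 1) → π⊥ ≈ (+2.2929, +3.1213); max(|x|,|y|,|x±y|/√2) = 3.8284 > 1 ⇒ ∉ W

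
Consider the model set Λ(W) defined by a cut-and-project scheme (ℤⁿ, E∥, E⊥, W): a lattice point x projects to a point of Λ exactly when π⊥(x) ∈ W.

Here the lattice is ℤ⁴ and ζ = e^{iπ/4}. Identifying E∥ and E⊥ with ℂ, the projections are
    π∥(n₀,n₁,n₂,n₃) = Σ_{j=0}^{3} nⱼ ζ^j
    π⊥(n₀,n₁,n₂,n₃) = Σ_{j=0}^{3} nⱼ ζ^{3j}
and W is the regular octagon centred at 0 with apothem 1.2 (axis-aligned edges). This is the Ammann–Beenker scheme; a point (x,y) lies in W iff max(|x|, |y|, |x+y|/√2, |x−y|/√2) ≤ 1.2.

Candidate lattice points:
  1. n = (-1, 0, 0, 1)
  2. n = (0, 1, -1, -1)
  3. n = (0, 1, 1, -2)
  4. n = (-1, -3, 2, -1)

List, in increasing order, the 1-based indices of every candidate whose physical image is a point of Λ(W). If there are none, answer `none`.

With ζ = e^{iπ/4} the internal vectors are ζ^0,ζ^3,ζ^6,ζ^9.
#1 (-1, 0, 0, 1): internal (-0.29289, 0.70711); octagon support 0.70711 vs apothem 1.2 → ∈ W
#2 (0, 1, -1, -1): internal (-1.41421, 1.00000); octagon support 1.70711 vs apothem 1.2 → ∉ W
#3 (0, 1, 1, -2): internal (-2.12132, -1.70711); octagon support 2.70711 vs apothem 1.2 → ∉ W
#4 (-1, -3, 2, -1): internal (0.41421, -4.82843); octagon support 4.82843 vs apothem 1.2 → ∉ W

1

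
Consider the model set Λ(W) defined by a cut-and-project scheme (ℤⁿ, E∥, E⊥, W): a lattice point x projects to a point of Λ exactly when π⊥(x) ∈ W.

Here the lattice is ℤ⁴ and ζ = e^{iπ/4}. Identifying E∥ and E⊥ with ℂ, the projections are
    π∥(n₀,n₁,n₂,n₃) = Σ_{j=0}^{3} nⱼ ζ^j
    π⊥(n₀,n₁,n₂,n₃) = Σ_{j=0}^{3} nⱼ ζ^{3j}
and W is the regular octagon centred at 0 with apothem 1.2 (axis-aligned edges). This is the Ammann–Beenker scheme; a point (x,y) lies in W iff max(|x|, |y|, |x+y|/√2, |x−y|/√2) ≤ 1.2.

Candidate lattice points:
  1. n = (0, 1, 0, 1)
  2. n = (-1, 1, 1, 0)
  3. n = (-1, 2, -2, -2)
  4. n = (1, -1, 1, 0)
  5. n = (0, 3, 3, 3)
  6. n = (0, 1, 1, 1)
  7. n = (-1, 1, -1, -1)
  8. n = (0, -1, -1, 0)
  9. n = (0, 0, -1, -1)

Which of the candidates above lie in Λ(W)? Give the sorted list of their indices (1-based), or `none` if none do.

6, 8, 9

π⊥(n) = n₀ + n₁ζ³ + n₂ζ⁶ + n₃ζ⁹ where ζ = e^{iπ/4}.
candidate 1: n = (0, 1, 0, 1) → π⊥ ≈ (+0.0000, +1.4142); max(|x|,|y|,|x±y|/√2) = 1.4142 > 1.2 ⇒ ∉ W
candidate 2: n = (-1, 1, 1, 0) → π⊥ ≈ (-1.7071, -0.2929); max(|x|,|y|,|x±y|/√2) = 1.7071 > 1.2 ⇒ ∉ W
candidate 3: n = (-1, 2, -2, -2) → π⊥ ≈ (-3.8284, +2.0000); max(|x|,|y|,|x±y|/√2) = 4.1213 > 1.2 ⇒ ∉ W
candidate 4: n = (1, -1, 1, 0) → π⊥ ≈ (+1.7071, -1.7071); max(|x|,|y|,|x±y|/√2) = 2.4142 > 1.2 ⇒ ∉ W
candidate 5: n = (0, 3, 3, 3) → π⊥ ≈ (+0.0000, +1.2426); max(|x|,|y|,|x±y|/√2) = 1.2426 > 1.2 ⇒ ∉ W
candidate 6: n = (0, 1, 1, 1) → π⊥ ≈ (+0.0000, +0.4142); max(|x|,|y|,|x±y|/√2) = 0.4142 ≤ 1.2 ⇒ ∈ W
candidate 7: n = (-1, 1, -1, -1) → π⊥ ≈ (-2.4142, +1.0000); max(|x|,|y|,|x±y|/√2) = 2.4142 > 1.2 ⇒ ∉ W
candidate 8: n = (0, -1, -1, 0) → π⊥ ≈ (+0.7071, +0.2929); max(|x|,|y|,|x±y|/√2) = 0.7071 ≤ 1.2 ⇒ ∈ W
candidate 9: n = (0, 0, -1, -1) → π⊥ ≈ (-0.7071, +0.2929); max(|x|,|y|,|x±y|/√2) = 0.7071 ≤ 1.2 ⇒ ∈ W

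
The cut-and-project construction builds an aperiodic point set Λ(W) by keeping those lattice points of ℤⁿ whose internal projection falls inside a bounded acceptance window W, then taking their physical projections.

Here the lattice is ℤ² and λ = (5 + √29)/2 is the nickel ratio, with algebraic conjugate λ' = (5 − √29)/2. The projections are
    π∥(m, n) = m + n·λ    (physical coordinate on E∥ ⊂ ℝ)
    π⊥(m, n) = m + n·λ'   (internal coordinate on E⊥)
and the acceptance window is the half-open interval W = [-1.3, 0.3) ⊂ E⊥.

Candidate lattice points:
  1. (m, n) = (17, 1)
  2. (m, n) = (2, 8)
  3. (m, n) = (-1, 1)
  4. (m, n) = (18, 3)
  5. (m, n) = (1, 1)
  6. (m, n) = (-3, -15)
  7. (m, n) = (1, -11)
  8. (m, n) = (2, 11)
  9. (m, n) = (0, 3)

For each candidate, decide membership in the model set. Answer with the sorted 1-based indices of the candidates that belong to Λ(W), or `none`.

Numerically λ ≈ 5.19258 and λ' = −1/λ ≈ -0.19258.
[1] lift (17,1): star map gives 16.80742; window check -1.3 ≤ 16.80742 < 0.3 is false → out
[2] lift (2,8): star map gives 0.45934; window check -1.3 ≤ 0.45934 < 0.3 is false → out
[3] lift (-1,1): star map gives -1.19258; window check -1.3 ≤ -1.19258 < 0.3 is true → IN Λ
[4] lift (18,3): star map gives 17.42225; window check -1.3 ≤ 17.42225 < 0.3 is false → out
[5] lift (1,1): star map gives 0.80742; window check -1.3 ≤ 0.80742 < 0.3 is false → out
[6] lift (-3,-15): star map gives -0.11126; window check -1.3 ≤ -0.11126 < 0.3 is true → IN Λ
[7] lift (1,-11): star map gives 3.11841; window check -1.3 ≤ 3.11841 < 0.3 is false → out
[8] lift (2,11): star map gives -0.11841; window check -1.3 ≤ -0.11841 < 0.3 is true → IN Λ
[9] lift (0,3): star map gives -0.57775; window check -1.3 ≤ -0.57775 < 0.3 is true → IN Λ

3, 6, 8, 9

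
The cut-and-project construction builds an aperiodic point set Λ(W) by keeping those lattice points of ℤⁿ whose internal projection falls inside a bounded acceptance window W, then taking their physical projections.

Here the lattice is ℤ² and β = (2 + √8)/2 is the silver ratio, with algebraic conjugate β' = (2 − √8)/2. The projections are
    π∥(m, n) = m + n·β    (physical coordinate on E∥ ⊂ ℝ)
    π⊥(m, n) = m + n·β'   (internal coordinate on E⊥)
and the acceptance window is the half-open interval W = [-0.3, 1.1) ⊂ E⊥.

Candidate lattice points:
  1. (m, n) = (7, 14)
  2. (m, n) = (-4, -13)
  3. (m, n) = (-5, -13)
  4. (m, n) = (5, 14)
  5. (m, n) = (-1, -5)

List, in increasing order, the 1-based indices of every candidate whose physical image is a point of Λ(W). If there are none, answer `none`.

Numerically β ≈ 2.414214 and β' = −1/β ≈ -0.414214.
#1 (7,14): internal coord 7 + (14)·β' = +1.201010; +1.201010 ∉ [-0.3, 1.1) → out
#2 (-4,-13): internal coord -4 + (-13)·β' = +1.384776; +1.384776 ∉ [-0.3, 1.1) → out
#3 (-5,-13): internal coord -5 + (-13)·β' = +0.384776; +0.384776 ∈ [-0.3, 1.1) → IN Λ
#4 (5,14): internal coord 5 + (14)·β' = -0.798990; -0.798990 ∉ [-0.3, 1.1) → out
#5 (-1,-5): internal coord -1 + (-5)·β' = +1.071068; +1.071068 ∈ [-0.3, 1.1) → IN Λ

3, 5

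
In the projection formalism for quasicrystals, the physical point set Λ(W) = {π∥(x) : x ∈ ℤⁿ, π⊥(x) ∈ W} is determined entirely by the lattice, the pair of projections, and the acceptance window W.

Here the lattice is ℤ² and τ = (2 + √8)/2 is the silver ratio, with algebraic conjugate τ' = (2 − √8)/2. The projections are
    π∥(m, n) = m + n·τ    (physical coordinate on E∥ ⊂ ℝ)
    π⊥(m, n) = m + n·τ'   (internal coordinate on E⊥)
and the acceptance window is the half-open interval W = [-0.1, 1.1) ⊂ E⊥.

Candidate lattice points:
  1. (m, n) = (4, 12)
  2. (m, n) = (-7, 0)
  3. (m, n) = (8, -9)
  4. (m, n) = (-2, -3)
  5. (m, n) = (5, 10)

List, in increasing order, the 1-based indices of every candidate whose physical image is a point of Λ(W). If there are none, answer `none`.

τ' = (2−√8)/2 ≈ -0.4142.
#1 (4,12): internal coord 4 + (12)·τ' = -0.9706; -0.9706 ∉ [-0.1, 1.1) → out
#2 (-7,0): internal coord -7 + (0)·τ' = -7.0000; -7.0000 ∉ [-0.1, 1.1) → out
#3 (8,-9): internal coord 8 + (-9)·τ' = +11.7279; +11.7279 ∉ [-0.1, 1.1) → out
#4 (-2,-3): internal coord -2 + (-3)·τ' = -0.7574; -0.7574 ∉ [-0.1, 1.1) → out
#5 (5,10): internal coord 5 + (10)·τ' = +0.8579; +0.8579 ∈ [-0.1, 1.1) → IN Λ

5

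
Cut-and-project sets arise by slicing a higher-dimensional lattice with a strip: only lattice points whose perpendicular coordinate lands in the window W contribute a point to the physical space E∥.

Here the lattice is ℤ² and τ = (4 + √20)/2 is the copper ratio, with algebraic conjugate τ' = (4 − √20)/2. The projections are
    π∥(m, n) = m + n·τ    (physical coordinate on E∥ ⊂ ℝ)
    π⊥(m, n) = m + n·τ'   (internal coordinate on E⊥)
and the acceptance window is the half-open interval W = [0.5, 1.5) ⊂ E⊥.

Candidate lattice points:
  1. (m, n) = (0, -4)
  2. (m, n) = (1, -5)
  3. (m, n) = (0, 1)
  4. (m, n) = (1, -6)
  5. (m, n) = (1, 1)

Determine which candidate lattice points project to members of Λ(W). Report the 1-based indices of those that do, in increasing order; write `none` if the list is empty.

1, 5

Numerically τ ≈ 4.2361 and τ' = −1/τ ≈ -0.2361.
[1] lift (0,-4): star map gives 0.9443; window check 0.5 ≤ 0.9443 < 1.5 is true → IN Λ
[2] lift (1,-5): star map gives 2.1803; window check 0.5 ≤ 2.1803 < 1.5 is false → out
[3] lift (0,1): star map gives -0.2361; window check 0.5 ≤ -0.2361 < 1.5 is false → out
[4] lift (1,-6): star map gives 2.4164; window check 0.5 ≤ 2.4164 < 1.5 is false → out
[5] lift (1,1): star map gives 0.7639; window check 0.5 ≤ 0.7639 < 1.5 is true → IN Λ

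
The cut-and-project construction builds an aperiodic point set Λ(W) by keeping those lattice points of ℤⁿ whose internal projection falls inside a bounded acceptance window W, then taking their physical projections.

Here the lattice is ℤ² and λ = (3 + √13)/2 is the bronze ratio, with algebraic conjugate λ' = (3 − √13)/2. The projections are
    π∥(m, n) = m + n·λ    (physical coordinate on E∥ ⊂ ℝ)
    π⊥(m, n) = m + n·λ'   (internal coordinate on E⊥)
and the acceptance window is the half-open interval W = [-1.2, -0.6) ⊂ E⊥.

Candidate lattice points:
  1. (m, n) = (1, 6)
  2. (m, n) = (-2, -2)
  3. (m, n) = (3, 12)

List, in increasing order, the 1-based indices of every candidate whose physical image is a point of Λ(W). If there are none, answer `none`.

1, 3

Compute λ' = (3−√13)/2 = -0.302776, so π⊥(m,n) = m -0.302776·n.
[1] lift (1,6): star map gives -0.816654; window check -1.2 ≤ -0.816654 < -0.6 is true → IN Λ
[2] lift (-2,-2): star map gives -1.394449; window check -1.2 ≤ -1.394449 < -0.6 is false → out
[3] lift (3,12): star map gives -0.633308; window check -1.2 ≤ -0.633308 < -0.6 is true → IN Λ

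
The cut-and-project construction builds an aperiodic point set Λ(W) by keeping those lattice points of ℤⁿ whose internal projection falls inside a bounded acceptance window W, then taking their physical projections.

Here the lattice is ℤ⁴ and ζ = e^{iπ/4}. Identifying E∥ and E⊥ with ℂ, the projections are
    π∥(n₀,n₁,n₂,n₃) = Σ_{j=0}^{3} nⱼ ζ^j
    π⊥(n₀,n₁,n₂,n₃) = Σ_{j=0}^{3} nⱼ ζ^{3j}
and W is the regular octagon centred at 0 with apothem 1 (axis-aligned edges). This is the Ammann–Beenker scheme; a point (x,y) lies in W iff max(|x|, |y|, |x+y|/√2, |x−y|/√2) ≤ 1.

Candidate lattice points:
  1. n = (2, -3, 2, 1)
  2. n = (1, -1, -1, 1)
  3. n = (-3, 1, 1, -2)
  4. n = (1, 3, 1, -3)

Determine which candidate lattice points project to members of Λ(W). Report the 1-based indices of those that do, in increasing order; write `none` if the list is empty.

none

π⊥(n) = n₀ + n₁ζ³ + n₂ζ⁶ + n₃ζ⁹ where ζ = e^{iπ/4}.
#1 (2, -3, 2, 1): internal (4.82843, -3.41421); octagon support 5.82843 vs apothem 1 → ∉ W
#2 (1, -1, -1, 1): internal (2.41421, 1.00000); octagon support 2.41421 vs apothem 1 → ∉ W
#3 (-3, 1, 1, -2): internal (-5.12132, -1.70711); octagon support 5.12132 vs apothem 1 → ∉ W
#4 (1, 3, 1, -3): internal (-3.24264, -1.00000); octagon support 3.24264 vs apothem 1 → ∉ W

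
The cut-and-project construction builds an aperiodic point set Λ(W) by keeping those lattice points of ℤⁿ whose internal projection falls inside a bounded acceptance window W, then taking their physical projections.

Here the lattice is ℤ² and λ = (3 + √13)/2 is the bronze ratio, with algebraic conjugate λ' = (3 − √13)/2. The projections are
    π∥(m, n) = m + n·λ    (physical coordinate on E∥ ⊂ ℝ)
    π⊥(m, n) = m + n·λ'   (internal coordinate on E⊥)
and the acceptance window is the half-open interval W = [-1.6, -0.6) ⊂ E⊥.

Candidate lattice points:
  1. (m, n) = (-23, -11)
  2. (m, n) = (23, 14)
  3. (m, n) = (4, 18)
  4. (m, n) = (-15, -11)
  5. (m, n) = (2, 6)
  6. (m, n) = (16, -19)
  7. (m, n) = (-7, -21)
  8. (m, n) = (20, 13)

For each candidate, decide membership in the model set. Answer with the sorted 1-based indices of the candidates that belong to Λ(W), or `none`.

Compute λ' = (3−√13)/2 = -0.302776, so π⊥(m,n) = m -0.302776·n.
candidate 1: (m,n)=(-23,-11) → π∥ = -23-11·λ ≈ -59.330532, π⊥ = -23-11·λ' ≈ -19.669468 ∉ [-1.6, -0.6) ⇒ out
candidate 2: (m,n)=(23,14) → π∥ = 23+14·λ ≈ 69.238859, π⊥ = 23+14·λ' ≈ 18.761141 ∉ [-1.6, -0.6) ⇒ out
candidate 3: (m,n)=(4,18) → π∥ = 4+18·λ ≈ 63.449961, π⊥ = 4+18·λ' ≈ -1.449961 ∈ [-1.6, -0.6) ⇒ IN Λ
candidate 4: (m,n)=(-15,-11) → π∥ = -15-11·λ ≈ -51.330532, π⊥ = -15-11·λ' ≈ -11.669468 ∉ [-1.6, -0.6) ⇒ out
candidate 5: (m,n)=(2,6) → π∥ = 2+6·λ ≈ 21.816654, π⊥ = 2+6·λ' ≈ 0.183346 ∉ [-1.6, -0.6) ⇒ out
candidate 6: (m,n)=(16,-19) → π∥ = 16-19·λ ≈ -46.752737, π⊥ = 16-19·λ' ≈ 21.752737 ∉ [-1.6, -0.6) ⇒ out
candidate 7: (m,n)=(-7,-21) → π∥ = -7-21·λ ≈ -76.358288, π⊥ = -7-21·λ' ≈ -0.641712 ∈ [-1.6, -0.6) ⇒ IN Λ
candidate 8: (m,n)=(20,13) → π∥ = 20+13·λ ≈ 62.936083, π⊥ = 20+13·λ' ≈ 16.063917 ∉ [-1.6, -0.6) ⇒ out

3, 7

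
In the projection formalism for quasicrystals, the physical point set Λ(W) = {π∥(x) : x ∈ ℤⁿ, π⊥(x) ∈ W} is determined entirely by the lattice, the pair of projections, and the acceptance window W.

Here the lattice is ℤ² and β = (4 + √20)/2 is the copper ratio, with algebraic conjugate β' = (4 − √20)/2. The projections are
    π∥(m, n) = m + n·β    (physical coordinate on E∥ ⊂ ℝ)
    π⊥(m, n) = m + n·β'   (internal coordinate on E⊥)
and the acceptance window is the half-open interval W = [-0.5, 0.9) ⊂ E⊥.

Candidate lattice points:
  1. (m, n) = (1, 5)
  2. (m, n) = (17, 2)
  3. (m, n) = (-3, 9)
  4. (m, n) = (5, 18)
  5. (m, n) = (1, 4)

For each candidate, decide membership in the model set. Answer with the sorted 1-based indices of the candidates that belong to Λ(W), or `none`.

1, 4, 5

β' = (4−√20)/2 ≈ -0.236068.
candidate 1: (m,n)=(1,5) → π∥ = 1+5·β ≈ 22.180340, π⊥ = 1+5·β' ≈ -0.180340 ∈ [-0.5, 0.9) ⇒ IN Λ
candidate 2: (m,n)=(17,2) → π∥ = 17+2·β ≈ 25.472136, π⊥ = 17+2·β' ≈ 16.527864 ∉ [-0.5, 0.9) ⇒ out
candidate 3: (m,n)=(-3,9) → π∥ = -3+9·β ≈ 35.124612, π⊥ = -3+9·β' ≈ -5.124612 ∉ [-0.5, 0.9) ⇒ out
candidate 4: (m,n)=(5,18) → π∥ = 5+18·β ≈ 81.249224, π⊥ = 5+18·β' ≈ 0.750776 ∈ [-0.5, 0.9) ⇒ IN Λ
candidate 5: (m,n)=(1,4) → π∥ = 1+4·β ≈ 17.944272, π⊥ = 1+4·β' ≈ 0.055728 ∈ [-0.5, 0.9) ⇒ IN Λ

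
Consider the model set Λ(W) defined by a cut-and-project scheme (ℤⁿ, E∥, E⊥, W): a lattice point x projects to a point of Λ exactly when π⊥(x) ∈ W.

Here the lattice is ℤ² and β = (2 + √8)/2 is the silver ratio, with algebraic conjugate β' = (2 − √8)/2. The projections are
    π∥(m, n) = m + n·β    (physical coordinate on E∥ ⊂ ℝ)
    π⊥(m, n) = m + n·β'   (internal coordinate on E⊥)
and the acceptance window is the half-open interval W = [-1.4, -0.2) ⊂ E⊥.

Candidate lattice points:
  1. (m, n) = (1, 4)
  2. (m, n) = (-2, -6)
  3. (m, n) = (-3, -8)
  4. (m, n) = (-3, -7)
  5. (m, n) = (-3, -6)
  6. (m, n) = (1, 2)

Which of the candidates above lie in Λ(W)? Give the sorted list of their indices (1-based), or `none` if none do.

Compute β' = (2−√8)/2 = -0.414214, so π⊥(m,n) = m -0.414214·n.
[1] lift (1,4): star map gives -0.656854; window check -1.4 ≤ -0.656854 < -0.2 is true → IN Λ
[2] lift (-2,-6): star map gives 0.485281; window check -1.4 ≤ 0.485281 < -0.2 is false → out
[3] lift (-3,-8): star map gives 0.313708; window check -1.4 ≤ 0.313708 < -0.2 is false → out
[4] lift (-3,-7): star map gives -0.100505; window check -1.4 ≤ -0.100505 < -0.2 is false → out
[5] lift (-3,-6): star map gives -0.514719; window check -1.4 ≤ -0.514719 < -0.2 is true → IN Λ
[6] lift (1,2): star map gives 0.171573; window check -1.4 ≤ 0.171573 < -0.2 is false → out

1, 5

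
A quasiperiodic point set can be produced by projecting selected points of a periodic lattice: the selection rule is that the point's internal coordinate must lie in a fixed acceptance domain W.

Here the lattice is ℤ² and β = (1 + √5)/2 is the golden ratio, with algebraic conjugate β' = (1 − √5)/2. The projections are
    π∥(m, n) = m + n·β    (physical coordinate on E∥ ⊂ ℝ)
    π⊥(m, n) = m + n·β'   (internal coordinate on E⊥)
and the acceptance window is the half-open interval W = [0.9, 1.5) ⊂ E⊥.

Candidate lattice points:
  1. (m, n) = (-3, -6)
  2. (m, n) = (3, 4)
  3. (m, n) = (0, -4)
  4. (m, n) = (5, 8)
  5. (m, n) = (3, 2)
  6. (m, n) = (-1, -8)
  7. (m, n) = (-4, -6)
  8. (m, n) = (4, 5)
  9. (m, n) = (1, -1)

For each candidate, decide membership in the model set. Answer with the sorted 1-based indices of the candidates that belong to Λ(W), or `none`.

Numerically β ≈ 1.61803 and β' = −1/β ≈ -0.61803.
#1 (-3,-6): internal coord -3 + (-6)·β' = +0.70820; +0.70820 ∉ [0.9, 1.5) → out
#2 (3,4): internal coord 3 + (4)·β' = +0.52786; +0.52786 ∉ [0.9, 1.5) → out
#3 (0,-4): internal coord 0 + (-4)·β' = +2.47214; +2.47214 ∉ [0.9, 1.5) → out
#4 (5,8): internal coord 5 + (8)·β' = +0.05573; +0.05573 ∉ [0.9, 1.5) → out
#5 (3,2): internal coord 3 + (2)·β' = +1.76393; +1.76393 ∉ [0.9, 1.5) → out
#6 (-1,-8): internal coord -1 + (-8)·β' = +3.94427; +3.94427 ∉ [0.9, 1.5) → out
#7 (-4,-6): internal coord -4 + (-6)·β' = -0.29180; -0.29180 ∉ [0.9, 1.5) → out
#8 (4,5): internal coord 4 + (5)·β' = +0.90983; +0.90983 ∈ [0.9, 1.5) → IN Λ
#9 (1,-1): internal coord 1 + (-1)·β' = +1.61803; +1.61803 ∉ [0.9, 1.5) → out

8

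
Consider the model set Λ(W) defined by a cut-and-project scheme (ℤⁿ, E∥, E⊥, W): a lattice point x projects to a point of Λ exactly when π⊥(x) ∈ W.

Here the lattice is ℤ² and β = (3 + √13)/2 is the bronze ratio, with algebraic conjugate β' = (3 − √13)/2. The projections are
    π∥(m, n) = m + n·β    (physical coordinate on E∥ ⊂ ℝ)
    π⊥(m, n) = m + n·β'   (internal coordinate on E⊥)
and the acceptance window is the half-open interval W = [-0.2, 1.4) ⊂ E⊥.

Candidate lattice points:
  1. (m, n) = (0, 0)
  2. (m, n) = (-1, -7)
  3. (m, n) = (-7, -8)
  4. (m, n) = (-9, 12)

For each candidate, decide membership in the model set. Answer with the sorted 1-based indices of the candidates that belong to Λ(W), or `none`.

Numerically β ≈ 3.30278 and β' = −1/β ≈ -0.30278.
candidate 1: (m,n)=(0,0) → π∥ = 0+0·β ≈ 0.00000, π⊥ = 0+0·β' ≈ 0.00000 ∈ [-0.2, 1.4) ⇒ IN Λ
candidate 2: (m,n)=(-1,-7) → π∥ = -1-7·β ≈ -24.11943, π⊥ = -1-7·β' ≈ 1.11943 ∈ [-0.2, 1.4) ⇒ IN Λ
candidate 3: (m,n)=(-7,-8) → π∥ = -7-8·β ≈ -33.42221, π⊥ = -7-8·β' ≈ -4.57779 ∉ [-0.2, 1.4) ⇒ out
candidate 4: (m,n)=(-9,12) → π∥ = -9+12·β ≈ 30.63331, π⊥ = -9+12·β' ≈ -12.63331 ∉ [-0.2, 1.4) ⇒ out

1, 2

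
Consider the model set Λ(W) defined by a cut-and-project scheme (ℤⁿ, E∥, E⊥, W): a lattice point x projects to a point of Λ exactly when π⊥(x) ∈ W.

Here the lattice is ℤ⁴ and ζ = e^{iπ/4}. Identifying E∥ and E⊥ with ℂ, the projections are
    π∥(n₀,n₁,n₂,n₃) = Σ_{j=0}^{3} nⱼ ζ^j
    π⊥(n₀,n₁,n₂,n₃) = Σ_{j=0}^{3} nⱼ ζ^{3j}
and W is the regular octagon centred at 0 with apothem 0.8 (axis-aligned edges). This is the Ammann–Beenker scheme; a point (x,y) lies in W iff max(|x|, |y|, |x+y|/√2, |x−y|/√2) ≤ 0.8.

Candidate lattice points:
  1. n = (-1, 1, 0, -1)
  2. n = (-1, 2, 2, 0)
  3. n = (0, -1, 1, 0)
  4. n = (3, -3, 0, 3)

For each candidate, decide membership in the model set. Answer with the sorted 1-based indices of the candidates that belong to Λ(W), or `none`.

With ζ = e^{iπ/4} the internal vectors are ζ^0,ζ^3,ζ^6,ζ^9.
#1 (-1, 1, 0, -1): internal (-2.41421, 0.00000); octagon support 2.41421 vs apothem 0.8 → ∉ W
#2 (-1, 2, 2, 0): internal (-2.41421, -0.58579); octagon support 2.41421 vs apothem 0.8 → ∉ W
#3 (0, -1, 1, 0): internal (0.70711, -1.70711); octagon support 1.70711 vs apothem 0.8 → ∉ W
#4 (3, -3, 0, 3): internal (7.24264, 0.00000); octagon support 7.24264 vs apothem 0.8 → ∉ W

none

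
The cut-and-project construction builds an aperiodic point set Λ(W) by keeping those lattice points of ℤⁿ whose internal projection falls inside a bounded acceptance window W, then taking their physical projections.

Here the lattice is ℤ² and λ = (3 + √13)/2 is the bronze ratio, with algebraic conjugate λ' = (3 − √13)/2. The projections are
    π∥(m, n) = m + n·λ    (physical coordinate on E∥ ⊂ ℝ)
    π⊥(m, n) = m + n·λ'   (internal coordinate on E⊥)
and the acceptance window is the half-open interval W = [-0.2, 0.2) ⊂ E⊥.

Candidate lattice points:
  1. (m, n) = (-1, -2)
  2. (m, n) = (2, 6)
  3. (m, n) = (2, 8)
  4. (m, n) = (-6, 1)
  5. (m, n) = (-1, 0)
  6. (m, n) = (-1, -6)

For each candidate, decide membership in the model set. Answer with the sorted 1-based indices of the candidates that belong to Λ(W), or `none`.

2

λ' = (3−√13)/2 ≈ -0.302776.
candidate 1: (m,n)=(-1,-2) → π∥ = -1-2·λ ≈ -7.605551, π⊥ = -1-2·λ' ≈ -0.394449 ∉ [-0.2, 0.2) ⇒ out
candidate 2: (m,n)=(2,6) → π∥ = 2+6·λ ≈ 21.816654, π⊥ = 2+6·λ' ≈ 0.183346 ∈ [-0.2, 0.2) ⇒ IN Λ
candidate 3: (m,n)=(2,8) → π∥ = 2+8·λ ≈ 28.422205, π⊥ = 2+8·λ' ≈ -0.422205 ∉ [-0.2, 0.2) ⇒ out
candidate 4: (m,n)=(-6,1) → π∥ = -6+1·λ ≈ -2.697224, π⊥ = -6+1·λ' ≈ -6.302776 ∉ [-0.2, 0.2) ⇒ out
candidate 5: (m,n)=(-1,0) → π∥ = -1+0·λ ≈ -1.000000, π⊥ = -1+0·λ' ≈ -1.000000 ∉ [-0.2, 0.2) ⇒ out
candidate 6: (m,n)=(-1,-6) → π∥ = -1-6·λ ≈ -20.816654, π⊥ = -1-6·λ' ≈ 0.816654 ∉ [-0.2, 0.2) ⇒ out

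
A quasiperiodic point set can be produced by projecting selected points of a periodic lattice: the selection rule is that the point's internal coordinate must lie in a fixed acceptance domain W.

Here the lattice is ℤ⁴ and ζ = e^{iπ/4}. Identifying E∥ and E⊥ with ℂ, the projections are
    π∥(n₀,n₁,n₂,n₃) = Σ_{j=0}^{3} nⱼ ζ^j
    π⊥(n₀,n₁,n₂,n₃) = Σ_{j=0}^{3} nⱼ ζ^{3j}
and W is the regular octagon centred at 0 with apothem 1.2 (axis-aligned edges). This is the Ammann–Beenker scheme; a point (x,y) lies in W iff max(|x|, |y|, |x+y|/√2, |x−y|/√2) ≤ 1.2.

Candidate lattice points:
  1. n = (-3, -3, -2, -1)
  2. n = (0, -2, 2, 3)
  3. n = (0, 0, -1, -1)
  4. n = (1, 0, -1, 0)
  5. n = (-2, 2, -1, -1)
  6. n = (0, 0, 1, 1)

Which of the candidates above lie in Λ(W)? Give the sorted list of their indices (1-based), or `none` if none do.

3, 6

π⊥(n) = n₀ + n₁ζ³ + n₂ζ⁶ + n₃ζ⁹ where ζ = e^{iπ/4}.
candidate 1: n = (-3, -3, -2, -1) → π⊥ ≈ (-1.585786, -0.828427); max(|x|,|y|,|x±y|/√2) = 1.707107 > 1.2 ⇒ ∉ W
candidate 2: n = (0, -2, 2, 3) → π⊥ ≈ (+3.535534, -1.292893); max(|x|,|y|,|x±y|/√2) = 3.535534 > 1.2 ⇒ ∉ W
candidate 3: n = (0, 0, -1, -1) → π⊥ ≈ (-0.707107, +0.292893); max(|x|,|y|,|x±y|/√2) = 0.707107 ≤ 1.2 ⇒ ∈ W
candidate 4: n = (1, 0, -1, 0) → π⊥ ≈ (+1.000000, +1.000000); max(|x|,|y|,|x±y|/√2) = 1.414214 > 1.2 ⇒ ∉ W
candidate 5: n = (-2, 2, -1, -1) → π⊥ ≈ (-4.121320, +1.707107); max(|x|,|y|,|x±y|/√2) = 4.121320 > 1.2 ⇒ ∉ W
candidate 6: n = (0, 0, 1, 1) → π⊥ ≈ (+0.707107, -0.292893); max(|x|,|y|,|x±y|/√2) = 0.707107 ≤ 1.2 ⇒ ∈ W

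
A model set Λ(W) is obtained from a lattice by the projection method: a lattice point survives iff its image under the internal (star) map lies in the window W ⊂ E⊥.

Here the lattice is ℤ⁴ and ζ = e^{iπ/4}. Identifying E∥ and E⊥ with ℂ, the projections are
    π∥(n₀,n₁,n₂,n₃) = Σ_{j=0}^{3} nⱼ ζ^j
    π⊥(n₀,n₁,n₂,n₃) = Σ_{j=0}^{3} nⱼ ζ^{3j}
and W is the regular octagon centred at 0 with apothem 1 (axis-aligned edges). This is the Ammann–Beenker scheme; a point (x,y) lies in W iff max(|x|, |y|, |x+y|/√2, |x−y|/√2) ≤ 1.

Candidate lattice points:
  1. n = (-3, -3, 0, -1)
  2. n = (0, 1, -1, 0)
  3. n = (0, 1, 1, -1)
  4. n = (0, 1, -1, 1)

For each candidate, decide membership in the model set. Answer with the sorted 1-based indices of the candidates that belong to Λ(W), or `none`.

π⊥(n) = n₀ + n₁ζ³ + n₂ζ⁶ + n₃ζ⁹ where ζ = e^{iπ/4}.
candidate 1: n = (-3, -3, 0, -1) → π⊥ ≈ (-1.58579, -2.82843); max(|x|,|y|,|x±y|/√2) = 3.12132 > 1 ⇒ ∉ W
candidate 2: n = (0, 1, -1, 0) → π⊥ ≈ (-0.70711, +1.70711); max(|x|,|y|,|x±y|/√2) = 1.70711 > 1 ⇒ ∉ W
candidate 3: n = (0, 1, 1, -1) → π⊥ ≈ (-1.41421, -1.00000); max(|x|,|y|,|x±y|/√2) = 1.70711 > 1 ⇒ ∉ W
candidate 4: n = (0, 1, -1, 1) → π⊥ ≈ (+0.00000, +2.41421); max(|x|,|y|,|x±y|/√2) = 2.41421 > 1 ⇒ ∉ W

none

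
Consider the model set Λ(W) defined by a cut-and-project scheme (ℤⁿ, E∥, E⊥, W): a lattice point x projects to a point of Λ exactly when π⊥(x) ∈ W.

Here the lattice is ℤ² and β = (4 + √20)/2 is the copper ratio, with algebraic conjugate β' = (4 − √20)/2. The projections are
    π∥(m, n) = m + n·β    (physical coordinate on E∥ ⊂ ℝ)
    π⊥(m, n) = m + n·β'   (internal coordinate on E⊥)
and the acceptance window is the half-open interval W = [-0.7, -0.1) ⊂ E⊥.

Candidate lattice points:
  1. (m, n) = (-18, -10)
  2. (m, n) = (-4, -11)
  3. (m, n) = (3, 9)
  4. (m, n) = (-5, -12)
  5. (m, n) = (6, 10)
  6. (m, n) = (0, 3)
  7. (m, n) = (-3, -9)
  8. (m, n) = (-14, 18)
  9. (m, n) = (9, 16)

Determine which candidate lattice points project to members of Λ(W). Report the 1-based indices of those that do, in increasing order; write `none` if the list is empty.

β' = (4−√20)/2 ≈ -0.2361.
[1] lift (-18,-10): star map gives -15.6393; window check -0.7 ≤ -15.6393 < -0.1 is false → out
[2] lift (-4,-11): star map gives -1.4033; window check -0.7 ≤ -1.4033 < -0.1 is false → out
[3] lift (3,9): star map gives 0.8754; window check -0.7 ≤ 0.8754 < -0.1 is false → out
[4] lift (-5,-12): star map gives -2.1672; window check -0.7 ≤ -2.1672 < -0.1 is false → out
[5] lift (6,10): star map gives 3.6393; window check -0.7 ≤ 3.6393 < -0.1 is false → out
[6] lift (0,3): star map gives -0.7082; window check -0.7 ≤ -0.7082 < -0.1 is false → out
[7] lift (-3,-9): star map gives -0.8754; window check -0.7 ≤ -0.8754 < -0.1 is false → out
[8] lift (-14,18): star map gives -18.2492; window check -0.7 ≤ -18.2492 < -0.1 is false → out
[9] lift (9,16): star map gives 5.2229; window check -0.7 ≤ 5.2229 < -0.1 is false → out

none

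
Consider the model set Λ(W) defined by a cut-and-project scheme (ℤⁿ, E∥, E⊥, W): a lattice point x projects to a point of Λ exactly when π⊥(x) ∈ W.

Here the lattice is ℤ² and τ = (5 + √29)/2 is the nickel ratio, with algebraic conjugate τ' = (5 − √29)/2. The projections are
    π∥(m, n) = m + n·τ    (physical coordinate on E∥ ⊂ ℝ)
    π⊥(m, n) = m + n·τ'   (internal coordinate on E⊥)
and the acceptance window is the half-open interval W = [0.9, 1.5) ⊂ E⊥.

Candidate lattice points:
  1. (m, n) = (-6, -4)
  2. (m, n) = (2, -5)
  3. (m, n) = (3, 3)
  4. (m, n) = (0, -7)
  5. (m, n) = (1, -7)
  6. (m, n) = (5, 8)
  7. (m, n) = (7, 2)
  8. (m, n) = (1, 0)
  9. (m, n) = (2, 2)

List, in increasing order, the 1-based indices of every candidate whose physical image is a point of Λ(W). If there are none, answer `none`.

Compute τ' = (5−√29)/2 = -0.1926, so π⊥(m,n) = m -0.1926·n.
[1] lift (-6,-4): star map gives -5.2297; window check 0.9 ≤ -5.2297 < 1.5 is false → out
[2] lift (2,-5): star map gives 2.9629; window check 0.9 ≤ 2.9629 < 1.5 is false → out
[3] lift (3,3): star map gives 2.4223; window check 0.9 ≤ 2.4223 < 1.5 is false → out
[4] lift (0,-7): star map gives 1.3481; window check 0.9 ≤ 1.3481 < 1.5 is true → IN Λ
[5] lift (1,-7): star map gives 2.3481; window check 0.9 ≤ 2.3481 < 1.5 is false → out
[6] lift (5,8): star map gives 3.4593; window check 0.9 ≤ 3.4593 < 1.5 is false → out
[7] lift (7,2): star map gives 6.6148; window check 0.9 ≤ 6.6148 < 1.5 is false → out
[8] lift (1,0): star map gives 1.0000; window check 0.9 ≤ 1.0000 < 1.5 is true → IN Λ
[9] lift (2,2): star map gives 1.6148; window check 0.9 ≤ 1.6148 < 1.5 is false → out

4, 8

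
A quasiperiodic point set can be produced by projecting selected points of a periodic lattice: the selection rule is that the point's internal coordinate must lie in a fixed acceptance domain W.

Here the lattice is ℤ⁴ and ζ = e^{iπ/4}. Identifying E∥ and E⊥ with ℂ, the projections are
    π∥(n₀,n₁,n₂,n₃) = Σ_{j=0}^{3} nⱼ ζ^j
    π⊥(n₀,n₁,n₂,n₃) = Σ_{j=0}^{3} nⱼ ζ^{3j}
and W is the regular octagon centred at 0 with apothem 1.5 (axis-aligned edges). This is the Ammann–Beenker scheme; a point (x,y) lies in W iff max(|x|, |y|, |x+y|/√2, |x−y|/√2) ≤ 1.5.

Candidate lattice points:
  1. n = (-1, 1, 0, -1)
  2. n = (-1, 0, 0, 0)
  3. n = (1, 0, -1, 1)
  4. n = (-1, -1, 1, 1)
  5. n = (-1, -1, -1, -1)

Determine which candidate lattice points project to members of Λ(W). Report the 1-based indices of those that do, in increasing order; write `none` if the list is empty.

π⊥(n) = n₀ + n₁ζ³ + n₂ζ⁶ + n₃ζ⁹ where ζ = e^{iπ/4}.
#1 (-1, 1, 0, -1): internal (-2.4142, 0.0000); octagon support 2.4142 vs apothem 1.5 → ∉ W
#2 (-1, 0, 0, 0): internal (-1.0000, 0.0000); octagon support 1.0000 vs apothem 1.5 → ∈ W
#3 (1, 0, -1, 1): internal (1.7071, 1.7071); octagon support 2.4142 vs apothem 1.5 → ∉ W
#4 (-1, -1, 1, 1): internal (0.4142, -1.0000); octagon support 1.0000 vs apothem 1.5 → ∈ W
#5 (-1, -1, -1, -1): internal (-1.0000, -0.4142); octagon support 1.0000 vs apothem 1.5 → ∈ W

2, 4, 5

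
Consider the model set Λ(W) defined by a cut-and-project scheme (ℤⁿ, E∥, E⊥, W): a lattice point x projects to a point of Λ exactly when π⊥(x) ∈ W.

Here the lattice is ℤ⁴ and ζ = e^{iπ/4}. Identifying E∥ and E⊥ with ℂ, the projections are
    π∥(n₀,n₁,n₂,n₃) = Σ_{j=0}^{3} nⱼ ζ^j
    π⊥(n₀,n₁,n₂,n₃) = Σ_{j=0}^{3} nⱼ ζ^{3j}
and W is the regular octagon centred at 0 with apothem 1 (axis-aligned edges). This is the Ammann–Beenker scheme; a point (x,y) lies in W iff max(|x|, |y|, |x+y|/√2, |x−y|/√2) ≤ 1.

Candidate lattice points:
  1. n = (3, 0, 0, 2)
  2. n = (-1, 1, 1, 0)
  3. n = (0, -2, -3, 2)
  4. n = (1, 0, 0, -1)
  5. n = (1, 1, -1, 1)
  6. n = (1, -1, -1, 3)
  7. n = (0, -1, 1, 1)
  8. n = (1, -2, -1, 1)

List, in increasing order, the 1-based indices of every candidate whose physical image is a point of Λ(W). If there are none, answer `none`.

4

With ζ = e^{iπ/4} the internal vectors are ζ^0,ζ^3,ζ^6,ζ^9.
#1 (3, 0, 0, 2): internal (4.414214, 1.414214); octagon support 4.414214 vs apothem 1 → ∉ W
#2 (-1, 1, 1, 0): internal (-1.707107, -0.292893); octagon support 1.707107 vs apothem 1 → ∉ W
#3 (0, -2, -3, 2): internal (2.828427, 3.000000); octagon support 4.121320 vs apothem 1 → ∉ W
#4 (1, 0, 0, -1): internal (0.292893, -0.707107); octagon support 0.707107 vs apothem 1 → ∈ W
#5 (1, 1, -1, 1): internal (1.000000, 2.414214); octagon support 2.414214 vs apothem 1 → ∉ W
#6 (1, -1, -1, 3): internal (3.828427, 2.414214); octagon support 4.414214 vs apothem 1 → ∉ W
#7 (0, -1, 1, 1): internal (1.414214, -1.000000); octagon support 1.707107 vs apothem 1 → ∉ W
#8 (1, -2, -1, 1): internal (3.121320, 0.292893); octagon support 3.121320 vs apothem 1 → ∉ W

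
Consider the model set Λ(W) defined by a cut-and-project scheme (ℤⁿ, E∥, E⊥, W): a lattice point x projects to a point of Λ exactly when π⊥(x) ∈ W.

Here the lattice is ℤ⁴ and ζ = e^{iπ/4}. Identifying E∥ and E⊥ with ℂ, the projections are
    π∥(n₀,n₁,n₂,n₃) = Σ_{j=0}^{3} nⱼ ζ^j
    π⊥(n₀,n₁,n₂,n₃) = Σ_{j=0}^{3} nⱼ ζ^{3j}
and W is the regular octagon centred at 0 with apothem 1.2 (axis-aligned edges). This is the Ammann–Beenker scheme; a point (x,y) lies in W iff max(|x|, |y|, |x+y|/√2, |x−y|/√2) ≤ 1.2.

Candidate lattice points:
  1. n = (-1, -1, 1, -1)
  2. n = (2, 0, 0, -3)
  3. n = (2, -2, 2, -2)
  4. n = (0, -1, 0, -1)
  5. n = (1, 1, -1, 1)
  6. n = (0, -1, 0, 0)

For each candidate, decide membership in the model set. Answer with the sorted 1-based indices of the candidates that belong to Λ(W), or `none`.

6

π⊥(n) = n₀ + n₁ζ³ + n₂ζ⁶ + n₃ζ⁹ where ζ = e^{iπ/4}.
candidate 1: n = (-1, -1, 1, -1) → π⊥ ≈ (-1.00000, -2.41421); max(|x|,|y|,|x±y|/√2) = 2.41421 > 1.2 ⇒ ∉ W
candidate 2: n = (2, 0, 0, -3) → π⊥ ≈ (-0.12132, -2.12132); max(|x|,|y|,|x±y|/√2) = 2.12132 > 1.2 ⇒ ∉ W
candidate 3: n = (2, -2, 2, -2) → π⊥ ≈ (+2.00000, -4.82843); max(|x|,|y|,|x±y|/√2) = 4.82843 > 1.2 ⇒ ∉ W
candidate 4: n = (0, -1, 0, -1) → π⊥ ≈ (+0.00000, -1.41421); max(|x|,|y|,|x±y|/√2) = 1.41421 > 1.2 ⇒ ∉ W
candidate 5: n = (1, 1, -1, 1) → π⊥ ≈ (+1.00000, +2.41421); max(|x|,|y|,|x±y|/√2) = 2.41421 > 1.2 ⇒ ∉ W
candidate 6: n = (0, -1, 0, 0) → π⊥ ≈ (+0.70711, -0.70711); max(|x|,|y|,|x±y|/√2) = 1.00000 ≤ 1.2 ⇒ ∈ W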